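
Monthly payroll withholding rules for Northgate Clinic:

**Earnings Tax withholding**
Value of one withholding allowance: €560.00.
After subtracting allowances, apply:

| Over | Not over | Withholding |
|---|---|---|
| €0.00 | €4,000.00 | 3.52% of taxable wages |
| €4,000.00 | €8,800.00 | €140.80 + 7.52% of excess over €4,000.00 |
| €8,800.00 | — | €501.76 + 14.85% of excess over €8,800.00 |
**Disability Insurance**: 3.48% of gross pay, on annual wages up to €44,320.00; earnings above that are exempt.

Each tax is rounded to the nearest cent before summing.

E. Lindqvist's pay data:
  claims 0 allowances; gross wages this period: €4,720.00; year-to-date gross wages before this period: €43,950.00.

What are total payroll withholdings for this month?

€207.82

Earnings Tax: taxable = €4,720.00
  €140.80 + 7.52% × (€4,720.00 − €4,000.00) = €140.80 + 7.52% × €720.00 = €194.94
Disability Insurance: cap €44,320.00 − YTD €43,950.00 = €370.00 subject; 3.48% × €370.00 = €12.88
Total: €194.94 + €12.88 = €207.82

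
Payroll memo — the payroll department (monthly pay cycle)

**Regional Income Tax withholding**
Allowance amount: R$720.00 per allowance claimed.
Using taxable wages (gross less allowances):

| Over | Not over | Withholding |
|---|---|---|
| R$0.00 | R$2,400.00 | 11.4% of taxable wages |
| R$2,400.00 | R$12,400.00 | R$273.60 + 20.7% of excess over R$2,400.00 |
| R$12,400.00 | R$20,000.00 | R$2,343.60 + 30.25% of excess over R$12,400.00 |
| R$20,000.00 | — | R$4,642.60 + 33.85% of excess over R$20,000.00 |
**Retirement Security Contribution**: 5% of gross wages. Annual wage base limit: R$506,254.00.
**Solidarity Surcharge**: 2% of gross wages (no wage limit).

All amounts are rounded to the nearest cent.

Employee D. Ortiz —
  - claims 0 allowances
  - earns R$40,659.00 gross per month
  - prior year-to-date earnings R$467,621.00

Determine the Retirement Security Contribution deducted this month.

R$1,931.65

Retirement Security Contribution: cap R$506,254.00 − YTD R$467,621.00 = R$38,633.00 subject; 5% × R$38,633.00 = R$1,931.65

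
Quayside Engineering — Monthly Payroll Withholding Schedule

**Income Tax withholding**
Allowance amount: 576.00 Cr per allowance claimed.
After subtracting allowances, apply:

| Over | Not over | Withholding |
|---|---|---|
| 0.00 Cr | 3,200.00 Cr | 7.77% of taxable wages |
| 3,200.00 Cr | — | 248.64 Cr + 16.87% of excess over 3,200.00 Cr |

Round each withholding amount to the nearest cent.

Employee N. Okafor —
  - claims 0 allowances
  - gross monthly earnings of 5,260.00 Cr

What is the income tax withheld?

Income Tax: taxable = 5,260.00 Cr
  248.64 Cr + 16.87% × (5,260.00 Cr − 3,200.00 Cr) = 248.64 Cr + 16.87% × 2,060.00 Cr = 596.16 Cr

596.16 Cr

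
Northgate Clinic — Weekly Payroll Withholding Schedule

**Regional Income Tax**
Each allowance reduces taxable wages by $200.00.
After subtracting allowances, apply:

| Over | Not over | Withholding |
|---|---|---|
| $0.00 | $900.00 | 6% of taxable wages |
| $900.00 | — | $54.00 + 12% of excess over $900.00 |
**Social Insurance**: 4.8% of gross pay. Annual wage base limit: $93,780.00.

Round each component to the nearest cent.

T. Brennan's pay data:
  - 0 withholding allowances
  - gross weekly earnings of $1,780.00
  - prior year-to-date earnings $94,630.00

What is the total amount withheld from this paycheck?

Regional Income Tax: taxable = $1,780.00
  $54.00 + 12% × ($1,780.00 − $900.00) = $54.00 + 12% × $880.00 = $159.60
Social Insurance: YTD $94,630.00 ≥ cap $93,780.00 → $0.00
Total: $159.60 + $0.00 = $159.60

$159.60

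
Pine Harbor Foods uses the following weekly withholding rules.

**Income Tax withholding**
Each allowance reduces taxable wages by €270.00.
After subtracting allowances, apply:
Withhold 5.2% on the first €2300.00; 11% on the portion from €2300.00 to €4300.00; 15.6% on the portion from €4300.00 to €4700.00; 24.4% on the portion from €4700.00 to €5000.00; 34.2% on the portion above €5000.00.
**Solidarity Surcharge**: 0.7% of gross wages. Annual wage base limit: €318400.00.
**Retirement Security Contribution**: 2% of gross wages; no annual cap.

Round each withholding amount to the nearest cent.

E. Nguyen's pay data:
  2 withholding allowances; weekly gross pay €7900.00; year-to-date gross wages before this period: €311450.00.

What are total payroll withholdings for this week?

Income Tax: taxable = €7900.00 − 2×€270.00 = €7360.00
  €475.20 + 34.2% × (€7360.00 − €5000.00) = €475.20 + 34.2% × €2360.00 = €1282.32
Solidarity Surcharge: cap €318400.00 − YTD €311450.00 = €6950.00 subject; 0.7% × €6950.00 = €48.65
Retirement Security Contribution: 2% × €7900.00 = €158.00
Total: €1282.32 + €48.65 + €158.00 = €1488.97

€1488.97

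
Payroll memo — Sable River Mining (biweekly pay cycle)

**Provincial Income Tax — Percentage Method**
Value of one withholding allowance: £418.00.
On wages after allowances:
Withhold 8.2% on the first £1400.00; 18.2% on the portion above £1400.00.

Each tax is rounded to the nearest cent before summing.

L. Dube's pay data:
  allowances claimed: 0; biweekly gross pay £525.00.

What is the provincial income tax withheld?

Provincial Income Tax: taxable = £525.00
  8.2% × £525.00 = £43.05

£43.05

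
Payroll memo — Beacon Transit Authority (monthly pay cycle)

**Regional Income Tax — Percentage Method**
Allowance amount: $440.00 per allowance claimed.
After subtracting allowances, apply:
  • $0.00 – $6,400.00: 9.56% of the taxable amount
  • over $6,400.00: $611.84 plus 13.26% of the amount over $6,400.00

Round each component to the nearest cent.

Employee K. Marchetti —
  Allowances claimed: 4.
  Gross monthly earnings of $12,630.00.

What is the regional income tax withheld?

Regional Income Tax: taxable = $12,630.00 − 4×$440.00 = $10,870.00
  $611.84 + 13.26% × ($10,870.00 − $6,400.00) = $611.84 + 13.26% × $4,470.00 = $1,204.56

$1,204.56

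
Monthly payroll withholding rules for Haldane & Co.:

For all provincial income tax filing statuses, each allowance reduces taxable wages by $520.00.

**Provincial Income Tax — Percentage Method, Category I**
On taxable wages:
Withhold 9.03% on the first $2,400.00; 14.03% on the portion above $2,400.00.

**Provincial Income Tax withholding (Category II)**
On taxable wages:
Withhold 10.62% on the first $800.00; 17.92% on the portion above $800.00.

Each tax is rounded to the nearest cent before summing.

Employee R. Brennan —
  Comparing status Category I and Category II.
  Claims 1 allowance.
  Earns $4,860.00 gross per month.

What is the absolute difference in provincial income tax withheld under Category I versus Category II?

Provincial Income Tax (Category I): taxable = $4,860.00 − 1×$520.00 = $4,340.00
  $216.72 + 14.03% × ($4,340.00 − $2,400.00) = $216.72 + 14.03% × $1,940.00 = $488.90
Provincial Income Tax (Category II): taxable = $4,860.00 − 1×$520.00 = $4,340.00
  $84.96 + 17.92% × ($4,340.00 − $800.00) = $84.96 + 17.92% × $3,540.00 = $719.33
Difference: |$488.90 − $719.33| = $230.43 (higher under Category II)

$230.43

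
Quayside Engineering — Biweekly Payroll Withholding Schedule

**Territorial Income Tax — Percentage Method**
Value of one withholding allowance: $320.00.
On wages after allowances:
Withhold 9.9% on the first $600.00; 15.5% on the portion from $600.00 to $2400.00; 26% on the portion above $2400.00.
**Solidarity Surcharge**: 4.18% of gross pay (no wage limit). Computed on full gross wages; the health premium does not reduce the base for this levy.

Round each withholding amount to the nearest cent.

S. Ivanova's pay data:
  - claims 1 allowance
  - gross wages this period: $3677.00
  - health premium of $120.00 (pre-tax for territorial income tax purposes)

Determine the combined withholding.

$709.72

Territorial Income Tax: taxable = $3677.00 − $120.00 − 1×$320.00 = $3237.00
  $338.40 + 26% × ($3237.00 − $2400.00) = $338.40 + 26% × $837.00 = $556.02
Solidarity Surcharge: 4.18% × $3677.00 = $153.70
Total: $556.02 + $153.70 = $709.72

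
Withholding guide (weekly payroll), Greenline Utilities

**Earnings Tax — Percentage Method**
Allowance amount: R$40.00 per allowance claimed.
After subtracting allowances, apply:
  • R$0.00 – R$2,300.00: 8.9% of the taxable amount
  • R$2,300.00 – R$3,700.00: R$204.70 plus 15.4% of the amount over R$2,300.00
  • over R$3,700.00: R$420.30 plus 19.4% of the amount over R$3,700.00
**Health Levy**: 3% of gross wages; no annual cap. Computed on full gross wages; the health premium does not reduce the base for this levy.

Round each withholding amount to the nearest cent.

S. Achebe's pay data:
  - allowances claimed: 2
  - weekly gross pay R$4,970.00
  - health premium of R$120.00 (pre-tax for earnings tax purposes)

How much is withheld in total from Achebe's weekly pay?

Earnings Tax: taxable = R$4,970.00 − R$120.00 − 2×R$40.00 = R$4,770.00
  R$420.30 + 19.4% × (R$4,770.00 − R$3,700.00) = R$420.30 + 19.4% × R$1,070.00 = R$627.88
Health Levy: 3% × R$4,970.00 = R$149.10
Total: R$627.88 + R$149.10 = R$776.98

R$776.98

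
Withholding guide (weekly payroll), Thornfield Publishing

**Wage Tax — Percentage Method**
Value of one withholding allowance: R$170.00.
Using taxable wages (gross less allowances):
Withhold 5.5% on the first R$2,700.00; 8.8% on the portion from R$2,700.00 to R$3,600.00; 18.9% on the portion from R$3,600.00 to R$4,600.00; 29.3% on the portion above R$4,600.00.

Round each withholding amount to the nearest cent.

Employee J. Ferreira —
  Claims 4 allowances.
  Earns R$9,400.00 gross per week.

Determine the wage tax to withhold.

Wage Tax: taxable = R$9,400.00 − 4×R$170.00 = R$8,720.00
  R$416.70 + 29.3% × (R$8,720.00 − R$4,600.00) = R$416.70 + 29.3% × R$4,120.00 = R$1,623.86

R$1,623.86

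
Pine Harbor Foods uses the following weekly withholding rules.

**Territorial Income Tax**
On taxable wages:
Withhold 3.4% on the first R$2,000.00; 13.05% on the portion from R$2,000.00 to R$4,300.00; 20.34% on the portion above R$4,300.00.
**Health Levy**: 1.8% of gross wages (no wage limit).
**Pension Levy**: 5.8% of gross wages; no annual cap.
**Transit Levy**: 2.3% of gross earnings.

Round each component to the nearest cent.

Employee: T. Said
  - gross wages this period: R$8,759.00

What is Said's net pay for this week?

R$6,616.75

Territorial Income Tax: taxable = R$8,759.00
  R$368.15 + 20.34% × (R$8,759.00 − R$4,300.00) = R$368.15 + 20.34% × R$4,459.00 = R$1,275.11
Health Levy: 1.8% × R$8,759.00 = R$157.66
Pension Levy: 5.8% × R$8,759.00 = R$508.02
Transit Levy: 2.3% × R$8,759.00 = R$201.46
Total withheld: R$1,275.11 + R$157.66 + R$508.02 + R$201.46 = R$2,142.25
Net pay: R$8,759.00 − R$2,142.25 = R$6,616.75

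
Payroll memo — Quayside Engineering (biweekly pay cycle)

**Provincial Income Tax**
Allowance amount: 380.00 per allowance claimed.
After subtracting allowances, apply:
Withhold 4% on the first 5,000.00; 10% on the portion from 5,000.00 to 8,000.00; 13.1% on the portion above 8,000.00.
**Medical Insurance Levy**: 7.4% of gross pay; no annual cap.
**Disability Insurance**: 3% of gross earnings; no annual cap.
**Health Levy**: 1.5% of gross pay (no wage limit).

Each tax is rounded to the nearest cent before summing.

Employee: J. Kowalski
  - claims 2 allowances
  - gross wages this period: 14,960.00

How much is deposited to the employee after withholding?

11,867.56

Provincial Income Tax: taxable = 14,960.00 − 2×380.00 = 14,200.00
  500.00 + 13.1% × (14,200.00 − 8,000.00) = 500.00 + 13.1% × 6,200.00 = 1,312.20
Medical Insurance Levy: 7.4% × 14,960.00 = 1,107.04
Disability Insurance: 3% × 14,960.00 = 448.80
Health Levy: 1.5% × 14,960.00 = 224.40
Total withheld: 1,312.20 + 1,107.04 + 448.80 + 224.40 = 3,092.44
Net pay: 14,960.00 − 3,092.44 = 11,867.56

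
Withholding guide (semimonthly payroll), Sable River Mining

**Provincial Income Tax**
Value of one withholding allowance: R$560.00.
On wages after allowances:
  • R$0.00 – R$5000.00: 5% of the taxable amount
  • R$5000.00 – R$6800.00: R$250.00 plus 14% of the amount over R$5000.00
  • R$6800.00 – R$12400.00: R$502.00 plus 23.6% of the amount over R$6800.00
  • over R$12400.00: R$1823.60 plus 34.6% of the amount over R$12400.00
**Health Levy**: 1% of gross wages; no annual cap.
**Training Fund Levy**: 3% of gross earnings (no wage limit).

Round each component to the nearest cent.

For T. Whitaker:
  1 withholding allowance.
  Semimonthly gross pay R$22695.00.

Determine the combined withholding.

R$6099.71

Provincial Income Tax: taxable = R$22695.00 − 1×R$560.00 = R$22135.00
  R$1823.60 + 34.6% × (R$22135.00 − R$12400.00) = R$1823.60 + 34.6% × R$9735.00 = R$5191.91
Health Levy: 1% × R$22695.00 = R$226.95
Training Fund Levy: 3% × R$22695.00 = R$680.85
Total: R$5191.91 + R$226.95 + R$680.85 = R$6099.71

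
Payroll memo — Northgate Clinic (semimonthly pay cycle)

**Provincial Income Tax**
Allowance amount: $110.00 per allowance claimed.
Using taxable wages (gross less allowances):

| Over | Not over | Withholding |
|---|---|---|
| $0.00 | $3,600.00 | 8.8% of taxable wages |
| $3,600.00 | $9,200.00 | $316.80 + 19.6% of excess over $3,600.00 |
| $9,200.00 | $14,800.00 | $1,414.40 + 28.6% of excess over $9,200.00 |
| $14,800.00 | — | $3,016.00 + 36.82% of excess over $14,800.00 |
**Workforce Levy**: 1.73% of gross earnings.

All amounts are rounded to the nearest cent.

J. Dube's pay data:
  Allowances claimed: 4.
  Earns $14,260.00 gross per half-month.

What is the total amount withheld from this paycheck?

$2,982.42

Provincial Income Tax: taxable = $14,260.00 − 4×$110.00 = $13,820.00
  $1,414.40 + 28.6% × ($13,820.00 − $9,200.00) = $1,414.40 + 28.6% × $4,620.00 = $2,735.72
Workforce Levy: 1.73% × $14,260.00 = $246.70
Total: $2,735.72 + $246.70 = $2,982.42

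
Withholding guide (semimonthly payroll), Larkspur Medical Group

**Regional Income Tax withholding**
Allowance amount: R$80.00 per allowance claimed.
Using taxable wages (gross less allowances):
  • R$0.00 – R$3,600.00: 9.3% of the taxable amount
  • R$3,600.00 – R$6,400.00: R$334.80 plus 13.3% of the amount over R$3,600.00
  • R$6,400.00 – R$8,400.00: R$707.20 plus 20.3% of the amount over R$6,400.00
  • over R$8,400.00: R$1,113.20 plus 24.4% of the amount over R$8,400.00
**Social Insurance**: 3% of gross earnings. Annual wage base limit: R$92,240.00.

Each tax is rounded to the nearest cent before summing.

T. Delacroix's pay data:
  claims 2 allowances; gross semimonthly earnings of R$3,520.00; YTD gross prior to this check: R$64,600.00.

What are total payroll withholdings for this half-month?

Regional Income Tax: taxable = R$3,520.00 − 2×R$80.00 = R$3,360.00
  9.3% × R$3,360.00 = R$312.48
Social Insurance: 3% × R$3,520.00 = R$105.60
Total: R$312.48 + R$105.60 = R$418.08

R$418.08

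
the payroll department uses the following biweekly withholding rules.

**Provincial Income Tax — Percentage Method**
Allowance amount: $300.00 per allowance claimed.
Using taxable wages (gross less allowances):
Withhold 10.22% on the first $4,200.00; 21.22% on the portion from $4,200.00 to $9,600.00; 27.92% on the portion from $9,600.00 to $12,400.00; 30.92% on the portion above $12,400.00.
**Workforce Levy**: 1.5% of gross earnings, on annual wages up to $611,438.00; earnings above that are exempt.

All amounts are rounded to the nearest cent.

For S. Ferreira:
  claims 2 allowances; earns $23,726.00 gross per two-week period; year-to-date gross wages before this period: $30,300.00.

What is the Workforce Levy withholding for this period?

Workforce Levy: 1.5% × $23,726.00 = $355.89

$355.89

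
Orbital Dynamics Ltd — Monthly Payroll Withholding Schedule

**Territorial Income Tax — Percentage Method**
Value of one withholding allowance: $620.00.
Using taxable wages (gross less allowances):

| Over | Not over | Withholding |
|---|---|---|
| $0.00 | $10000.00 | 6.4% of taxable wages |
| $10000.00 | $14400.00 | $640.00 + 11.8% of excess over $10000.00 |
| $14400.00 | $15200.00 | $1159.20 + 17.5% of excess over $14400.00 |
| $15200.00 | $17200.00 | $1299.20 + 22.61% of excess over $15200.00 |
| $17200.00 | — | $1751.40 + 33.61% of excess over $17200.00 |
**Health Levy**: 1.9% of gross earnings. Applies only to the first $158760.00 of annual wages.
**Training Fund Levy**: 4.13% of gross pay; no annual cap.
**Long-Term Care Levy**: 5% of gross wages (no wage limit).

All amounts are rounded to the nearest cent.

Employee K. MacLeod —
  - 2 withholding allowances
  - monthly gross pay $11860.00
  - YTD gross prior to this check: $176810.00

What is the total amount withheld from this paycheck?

Territorial Income Tax: taxable = $11860.00 − 2×$620.00 = $10620.00
  $640.00 + 11.8% × ($10620.00 − $10000.00) = $640.00 + 11.8% × $620.00 = $713.16
Health Levy: YTD $176810.00 ≥ cap $158760.00 → $0.00
Training Fund Levy: 4.13% × $11860.00 = $489.82
Long-Term Care Levy: 5% × $11860.00 = $593.00
Total: $713.16 + $0.00 + $489.82 + $593.00 = $1795.98

$1795.98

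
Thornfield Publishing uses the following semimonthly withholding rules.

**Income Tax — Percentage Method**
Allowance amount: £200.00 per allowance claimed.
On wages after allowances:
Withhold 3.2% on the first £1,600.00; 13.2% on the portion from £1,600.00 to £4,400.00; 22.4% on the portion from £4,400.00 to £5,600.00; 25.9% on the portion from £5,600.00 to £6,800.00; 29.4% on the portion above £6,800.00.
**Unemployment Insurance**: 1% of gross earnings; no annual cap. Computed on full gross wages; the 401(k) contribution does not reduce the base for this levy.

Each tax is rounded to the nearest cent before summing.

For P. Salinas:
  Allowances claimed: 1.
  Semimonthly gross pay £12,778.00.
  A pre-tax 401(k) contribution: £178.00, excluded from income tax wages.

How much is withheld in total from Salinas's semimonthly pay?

Income Tax: taxable = £12,778.00 − £178.00 − 1×£200.00 = £12,400.00
  £1,000.40 + 29.4% × (£12,400.00 − £6,800.00) = £1,000.40 + 29.4% × £5,600.00 = £2,646.80
Unemployment Insurance: 1% × £12,778.00 = £127.78
Total: £2,646.80 + £127.78 = £2,774.58

£2,774.58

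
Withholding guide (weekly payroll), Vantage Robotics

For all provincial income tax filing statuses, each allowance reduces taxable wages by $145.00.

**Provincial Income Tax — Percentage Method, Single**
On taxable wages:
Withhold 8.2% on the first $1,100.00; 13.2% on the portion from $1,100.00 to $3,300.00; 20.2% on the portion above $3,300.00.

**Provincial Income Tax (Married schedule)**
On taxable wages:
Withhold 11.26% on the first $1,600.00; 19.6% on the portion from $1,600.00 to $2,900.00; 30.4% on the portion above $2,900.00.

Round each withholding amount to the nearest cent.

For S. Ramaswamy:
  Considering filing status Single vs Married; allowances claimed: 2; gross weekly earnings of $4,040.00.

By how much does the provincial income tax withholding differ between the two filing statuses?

Provincial Income Tax (Single): taxable = $4,040.00 − 2×$145.00 = $3,750.00
  $380.60 + 20.2% × ($3,750.00 − $3,300.00) = $380.60 + 20.2% × $450.00 = $471.50
Provincial Income Tax (Married): taxable = $4,040.00 − 2×$145.00 = $3,750.00
  $434.96 + 30.4% × ($3,750.00 − $2,900.00) = $434.96 + 30.4% × $850.00 = $693.36
Difference: |$471.50 − $693.36| = $221.86 (higher under Married)

$221.86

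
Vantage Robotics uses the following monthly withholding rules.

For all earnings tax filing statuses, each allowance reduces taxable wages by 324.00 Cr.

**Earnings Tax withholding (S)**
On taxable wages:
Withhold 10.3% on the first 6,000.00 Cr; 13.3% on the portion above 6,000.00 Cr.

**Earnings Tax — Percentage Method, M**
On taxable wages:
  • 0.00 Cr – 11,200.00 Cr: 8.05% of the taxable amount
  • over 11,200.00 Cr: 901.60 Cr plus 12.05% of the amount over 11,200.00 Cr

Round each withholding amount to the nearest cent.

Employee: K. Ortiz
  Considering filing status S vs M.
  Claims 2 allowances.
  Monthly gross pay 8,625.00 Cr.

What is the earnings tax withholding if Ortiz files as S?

Earnings Tax (S): taxable = 8,625.00 Cr − 2×324.00 Cr = 7,977.00 Cr
  618.00 Cr + 13.3% × (7,977.00 Cr − 6,000.00 Cr) = 618.00 Cr + 13.3% × 1,977.00 Cr = 880.94 Cr

880.94 Cr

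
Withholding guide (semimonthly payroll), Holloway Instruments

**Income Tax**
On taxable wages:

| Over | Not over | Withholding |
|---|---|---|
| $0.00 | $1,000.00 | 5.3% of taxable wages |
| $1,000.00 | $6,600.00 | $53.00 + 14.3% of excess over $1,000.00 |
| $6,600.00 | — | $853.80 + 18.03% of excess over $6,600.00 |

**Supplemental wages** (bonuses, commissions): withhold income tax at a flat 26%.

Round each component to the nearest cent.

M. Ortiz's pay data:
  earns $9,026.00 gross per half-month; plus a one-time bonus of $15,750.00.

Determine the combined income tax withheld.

Income Tax: taxable = $9,026.00
  $853.80 + 18.03% × ($9,026.00 − $6,600.00) = $853.80 + 18.03% × $2,426.00 = $1,291.21
Supplemental (26% flat on bonus): 26% × $15,750.00 = $4,095.00
Total income tax: $1,291.21 + $4,095.00 = $5,386.21

$5,386.21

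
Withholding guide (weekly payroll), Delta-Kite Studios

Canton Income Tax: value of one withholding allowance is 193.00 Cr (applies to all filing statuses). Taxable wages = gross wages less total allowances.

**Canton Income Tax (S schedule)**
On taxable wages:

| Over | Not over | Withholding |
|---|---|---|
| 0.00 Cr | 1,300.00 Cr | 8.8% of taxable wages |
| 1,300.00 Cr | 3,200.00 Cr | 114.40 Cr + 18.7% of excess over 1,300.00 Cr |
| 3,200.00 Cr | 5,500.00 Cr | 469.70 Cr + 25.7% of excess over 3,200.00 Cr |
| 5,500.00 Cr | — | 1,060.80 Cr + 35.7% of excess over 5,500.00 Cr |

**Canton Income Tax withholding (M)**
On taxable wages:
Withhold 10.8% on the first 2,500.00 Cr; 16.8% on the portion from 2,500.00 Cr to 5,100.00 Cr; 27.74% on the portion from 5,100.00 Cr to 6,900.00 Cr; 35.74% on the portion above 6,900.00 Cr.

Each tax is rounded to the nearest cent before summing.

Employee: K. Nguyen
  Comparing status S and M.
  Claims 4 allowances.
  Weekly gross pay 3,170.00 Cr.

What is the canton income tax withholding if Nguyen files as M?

Canton Income Tax (M): taxable = 3,170.00 Cr − 4×193.00 Cr = 2,398.00 Cr
  10.8% × 2,398.00 Cr = 258.98 Cr

258.98 Cr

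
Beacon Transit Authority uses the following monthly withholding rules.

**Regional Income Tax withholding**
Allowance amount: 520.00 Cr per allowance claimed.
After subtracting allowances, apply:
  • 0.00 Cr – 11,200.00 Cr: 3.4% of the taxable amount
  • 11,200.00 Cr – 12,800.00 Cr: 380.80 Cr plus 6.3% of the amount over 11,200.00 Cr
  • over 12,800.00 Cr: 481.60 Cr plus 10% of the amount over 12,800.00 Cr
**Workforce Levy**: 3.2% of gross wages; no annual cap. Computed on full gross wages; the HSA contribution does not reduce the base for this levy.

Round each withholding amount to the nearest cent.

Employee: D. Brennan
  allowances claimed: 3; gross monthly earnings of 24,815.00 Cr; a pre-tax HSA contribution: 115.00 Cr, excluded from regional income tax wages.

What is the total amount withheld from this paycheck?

2,309.68 Cr

Regional Income Tax: taxable = 24,815.00 Cr − 115.00 Cr − 3×520.00 Cr = 23,140.00 Cr
  481.60 Cr + 10% × (23,140.00 Cr − 12,800.00 Cr) = 481.60 Cr + 10% × 10,340.00 Cr = 1,515.60 Cr
Workforce Levy: 3.2% × 24,815.00 Cr = 794.08 Cr
Total: 1,515.60 Cr + 794.08 Cr = 2,309.68 Cr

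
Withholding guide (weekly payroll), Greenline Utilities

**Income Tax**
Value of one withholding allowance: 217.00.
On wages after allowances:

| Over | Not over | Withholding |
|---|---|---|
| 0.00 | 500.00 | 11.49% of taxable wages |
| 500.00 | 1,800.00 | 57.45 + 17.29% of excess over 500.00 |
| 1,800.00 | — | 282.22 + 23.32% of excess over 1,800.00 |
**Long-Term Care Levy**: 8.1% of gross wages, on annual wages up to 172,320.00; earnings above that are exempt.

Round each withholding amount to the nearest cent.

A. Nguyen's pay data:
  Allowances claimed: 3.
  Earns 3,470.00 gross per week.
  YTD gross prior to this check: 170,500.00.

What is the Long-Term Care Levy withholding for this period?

147.42

Long-Term Care Levy: cap 172,320.00 − YTD 170,500.00 = 1,820.00 subject; 8.1% × 1,820.00 = 147.42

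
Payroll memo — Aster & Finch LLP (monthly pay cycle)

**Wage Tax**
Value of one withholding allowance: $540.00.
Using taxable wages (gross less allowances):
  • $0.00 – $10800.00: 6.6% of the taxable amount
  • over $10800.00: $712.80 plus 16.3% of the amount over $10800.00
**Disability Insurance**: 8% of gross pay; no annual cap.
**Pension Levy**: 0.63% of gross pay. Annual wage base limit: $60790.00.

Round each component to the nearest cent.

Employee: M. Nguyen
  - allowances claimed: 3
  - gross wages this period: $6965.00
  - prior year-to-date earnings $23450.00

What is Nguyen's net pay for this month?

$6011.15

Wage Tax: taxable = $6965.00 − 3×$540.00 = $5345.00
  6.6% × $5345.00 = $352.77
Disability Insurance: 8% × $6965.00 = $557.20
Pension Levy: 0.63% × $6965.00 = $43.88
Total withheld: $352.77 + $557.20 + $43.88 = $953.85
Net pay: $6965.00 − $953.85 = $6011.15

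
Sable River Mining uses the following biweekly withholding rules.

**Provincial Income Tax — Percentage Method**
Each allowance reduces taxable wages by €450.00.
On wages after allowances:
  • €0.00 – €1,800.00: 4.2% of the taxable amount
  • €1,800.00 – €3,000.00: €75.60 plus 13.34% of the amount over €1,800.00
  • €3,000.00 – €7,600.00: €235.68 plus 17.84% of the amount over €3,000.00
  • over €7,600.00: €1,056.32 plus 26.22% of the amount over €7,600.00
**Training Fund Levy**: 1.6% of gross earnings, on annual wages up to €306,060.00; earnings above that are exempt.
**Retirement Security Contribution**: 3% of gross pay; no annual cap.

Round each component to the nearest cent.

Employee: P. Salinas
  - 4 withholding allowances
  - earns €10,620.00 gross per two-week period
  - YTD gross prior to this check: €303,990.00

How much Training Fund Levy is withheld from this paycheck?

Training Fund Levy: cap €306,060.00 − YTD €303,990.00 = €2,070.00 subject; 1.6% × €2,070.00 = €33.12

€33.12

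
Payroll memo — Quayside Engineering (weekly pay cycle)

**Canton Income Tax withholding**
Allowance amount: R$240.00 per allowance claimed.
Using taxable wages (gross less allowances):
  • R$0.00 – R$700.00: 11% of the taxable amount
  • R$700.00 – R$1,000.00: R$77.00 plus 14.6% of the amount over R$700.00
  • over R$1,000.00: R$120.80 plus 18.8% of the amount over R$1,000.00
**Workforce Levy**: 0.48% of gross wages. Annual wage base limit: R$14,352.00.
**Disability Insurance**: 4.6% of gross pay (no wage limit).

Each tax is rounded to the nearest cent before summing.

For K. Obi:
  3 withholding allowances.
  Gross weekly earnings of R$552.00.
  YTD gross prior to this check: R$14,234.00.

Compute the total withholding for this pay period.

R$25.96

Canton Income Tax: taxable = R$552.00 − 3×R$240.00 = R$-168.00
  Taxable ≤ 0 → R$0.00
Workforce Levy: cap R$14,352.00 − YTD R$14,234.00 = R$118.00 subject; 0.48% × R$118.00 = R$0.57
Disability Insurance: 4.6% × R$552.00 = R$25.39
Total: R$0.00 + R$0.57 + R$25.39 = R$25.96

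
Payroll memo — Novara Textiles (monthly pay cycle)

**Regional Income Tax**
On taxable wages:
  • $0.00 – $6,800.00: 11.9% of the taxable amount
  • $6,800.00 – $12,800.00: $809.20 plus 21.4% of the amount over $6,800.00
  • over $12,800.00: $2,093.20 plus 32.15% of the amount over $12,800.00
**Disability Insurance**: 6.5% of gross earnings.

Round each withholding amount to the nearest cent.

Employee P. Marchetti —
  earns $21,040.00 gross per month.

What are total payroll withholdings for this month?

Regional Income Tax: taxable = $21,040.00
  $2,093.20 + 32.15% × ($21,040.00 − $12,800.00) = $2,093.20 + 32.15% × $8,240.00 = $4,742.36
Disability Insurance: 6.5% × $21,040.00 = $1,367.60
Total: $4,742.36 + $1,367.60 = $6,109.96

$6,109.96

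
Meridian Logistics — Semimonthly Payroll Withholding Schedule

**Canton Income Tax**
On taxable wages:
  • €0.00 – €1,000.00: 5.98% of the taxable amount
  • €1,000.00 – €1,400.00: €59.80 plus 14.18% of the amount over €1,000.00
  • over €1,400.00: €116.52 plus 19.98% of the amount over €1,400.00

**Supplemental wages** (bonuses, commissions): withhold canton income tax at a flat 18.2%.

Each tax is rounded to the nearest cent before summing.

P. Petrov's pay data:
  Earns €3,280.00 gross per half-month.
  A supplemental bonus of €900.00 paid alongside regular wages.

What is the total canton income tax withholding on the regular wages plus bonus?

Canton Income Tax: taxable = €3,280.00
  €116.52 + 19.98% × (€3,280.00 − €1,400.00) = €116.52 + 19.98% × €1,880.00 = €492.14
Supplemental (18.2% flat on bonus): 18.2% × €900.00 = €163.80
Total canton income tax: €492.14 + €163.80 = €655.94

€655.94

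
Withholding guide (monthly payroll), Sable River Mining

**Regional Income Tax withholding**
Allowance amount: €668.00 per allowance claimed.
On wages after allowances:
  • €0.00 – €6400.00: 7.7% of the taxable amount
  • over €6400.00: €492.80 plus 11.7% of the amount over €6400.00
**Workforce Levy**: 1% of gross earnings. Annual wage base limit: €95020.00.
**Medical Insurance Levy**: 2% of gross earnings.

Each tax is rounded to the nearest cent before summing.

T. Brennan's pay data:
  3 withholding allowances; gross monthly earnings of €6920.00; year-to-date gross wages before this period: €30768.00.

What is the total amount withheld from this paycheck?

Regional Income Tax: taxable = €6920.00 − 3×€668.00 = €4916.00
  7.7% × €4916.00 = €378.53
Workforce Levy: 1% × €6920.00 = €69.20
Medical Insurance Levy: 2% × €6920.00 = €138.40
Total: €378.53 + €69.20 + €138.40 = €586.13

€586.13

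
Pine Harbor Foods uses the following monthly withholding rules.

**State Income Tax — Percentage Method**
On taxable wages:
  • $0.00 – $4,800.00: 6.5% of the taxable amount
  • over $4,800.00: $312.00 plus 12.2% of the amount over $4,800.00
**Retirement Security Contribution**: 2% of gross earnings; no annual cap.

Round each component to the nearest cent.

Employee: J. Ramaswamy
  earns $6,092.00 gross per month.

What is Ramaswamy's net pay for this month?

$5,500.54

State Income Tax: taxable = $6,092.00
  $312.00 + 12.2% × ($6,092.00 − $4,800.00) = $312.00 + 12.2% × $1,292.00 = $469.62
Retirement Security Contribution: 2% × $6,092.00 = $121.84
Total withheld: $469.62 + $121.84 = $591.46
Net pay: $6,092.00 − $591.46 = $5,500.54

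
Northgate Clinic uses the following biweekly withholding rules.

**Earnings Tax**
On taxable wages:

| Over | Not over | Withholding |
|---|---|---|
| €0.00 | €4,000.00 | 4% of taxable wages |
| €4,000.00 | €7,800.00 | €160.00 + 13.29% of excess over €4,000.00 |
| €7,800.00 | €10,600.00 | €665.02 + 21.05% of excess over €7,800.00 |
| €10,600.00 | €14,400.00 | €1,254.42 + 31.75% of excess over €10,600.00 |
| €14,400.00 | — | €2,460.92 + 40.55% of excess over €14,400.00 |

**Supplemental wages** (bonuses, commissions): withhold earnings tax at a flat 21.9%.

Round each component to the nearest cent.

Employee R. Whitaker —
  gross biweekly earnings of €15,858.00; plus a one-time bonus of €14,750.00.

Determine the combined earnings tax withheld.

€6,282.39

Earnings Tax: taxable = €15,858.00
  €2,460.92 + 40.55% × (€15,858.00 − €14,400.00) = €2,460.92 + 40.55% × €1,458.00 = €3,052.14
Supplemental (21.9% flat on bonus): 21.9% × €14,750.00 = €3,230.25
Total earnings tax: €3,052.14 + €3,230.25 = €6,282.39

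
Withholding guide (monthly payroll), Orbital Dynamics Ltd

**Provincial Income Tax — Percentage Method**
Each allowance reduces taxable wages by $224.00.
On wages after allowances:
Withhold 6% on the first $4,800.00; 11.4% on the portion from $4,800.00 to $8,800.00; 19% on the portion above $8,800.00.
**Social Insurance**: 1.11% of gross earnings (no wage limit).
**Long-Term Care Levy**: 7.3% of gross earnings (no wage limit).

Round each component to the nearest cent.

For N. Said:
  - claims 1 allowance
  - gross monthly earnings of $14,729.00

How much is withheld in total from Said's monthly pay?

Provincial Income Tax: taxable = $14,729.00 − 1×$224.00 = $14,505.00
  $744.00 + 19% × ($14,505.00 − $8,800.00) = $744.00 + 19% × $5,705.00 = $1,827.95
Social Insurance: 1.11% × $14,729.00 = $163.49
Long-Term Care Levy: 7.3% × $14,729.00 = $1,075.22
Total: $1,827.95 + $163.49 + $1,075.22 = $3,066.66

$3,066.66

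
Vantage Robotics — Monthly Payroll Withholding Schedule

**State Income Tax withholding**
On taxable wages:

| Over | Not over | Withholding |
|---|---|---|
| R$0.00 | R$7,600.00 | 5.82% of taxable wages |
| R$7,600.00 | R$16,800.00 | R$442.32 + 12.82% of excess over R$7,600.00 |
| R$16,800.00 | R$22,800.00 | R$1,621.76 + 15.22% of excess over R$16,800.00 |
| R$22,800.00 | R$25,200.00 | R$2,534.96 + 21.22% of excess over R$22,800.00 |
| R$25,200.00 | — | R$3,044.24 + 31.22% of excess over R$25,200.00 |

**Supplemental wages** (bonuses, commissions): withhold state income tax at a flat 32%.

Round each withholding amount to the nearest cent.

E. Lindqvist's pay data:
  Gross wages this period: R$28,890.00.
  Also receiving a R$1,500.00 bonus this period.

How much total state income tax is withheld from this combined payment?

State Income Tax: taxable = R$28,890.00
  R$3,044.24 + 31.22% × (R$28,890.00 − R$25,200.00) = R$3,044.24 + 31.22% × R$3,690.00 = R$4,196.26
Supplemental (32% flat on bonus): 32% × R$1,500.00 = R$480.00
Total state income tax: R$4,196.26 + R$480.00 = R$4,676.26

R$4,676.26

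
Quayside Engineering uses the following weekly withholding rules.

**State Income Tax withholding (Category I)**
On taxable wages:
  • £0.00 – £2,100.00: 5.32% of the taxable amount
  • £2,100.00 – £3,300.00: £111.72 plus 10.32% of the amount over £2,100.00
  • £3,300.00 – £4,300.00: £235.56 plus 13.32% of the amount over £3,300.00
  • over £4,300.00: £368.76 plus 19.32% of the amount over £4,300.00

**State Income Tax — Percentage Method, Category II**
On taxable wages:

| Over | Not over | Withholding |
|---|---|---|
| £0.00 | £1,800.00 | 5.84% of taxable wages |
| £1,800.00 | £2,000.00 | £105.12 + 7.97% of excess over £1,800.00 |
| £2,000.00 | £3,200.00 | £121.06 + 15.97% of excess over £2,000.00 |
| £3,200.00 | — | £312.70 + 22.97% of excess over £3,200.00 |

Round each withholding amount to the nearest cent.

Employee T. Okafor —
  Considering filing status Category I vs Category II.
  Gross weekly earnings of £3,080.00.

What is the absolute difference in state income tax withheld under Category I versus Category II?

State Income Tax (Category I): taxable = £3,080.00
  £111.72 + 10.32% × (£3,080.00 − £2,100.00) = £111.72 + 10.32% × £980.00 = £212.86
State Income Tax (Category II): taxable = £3,080.00
  £121.06 + 15.97% × (£3,080.00 − £2,000.00) = £121.06 + 15.97% × £1,080.00 = £293.54
Difference: |£212.86 − £293.54| = £80.68 (higher under Category II)

£80.68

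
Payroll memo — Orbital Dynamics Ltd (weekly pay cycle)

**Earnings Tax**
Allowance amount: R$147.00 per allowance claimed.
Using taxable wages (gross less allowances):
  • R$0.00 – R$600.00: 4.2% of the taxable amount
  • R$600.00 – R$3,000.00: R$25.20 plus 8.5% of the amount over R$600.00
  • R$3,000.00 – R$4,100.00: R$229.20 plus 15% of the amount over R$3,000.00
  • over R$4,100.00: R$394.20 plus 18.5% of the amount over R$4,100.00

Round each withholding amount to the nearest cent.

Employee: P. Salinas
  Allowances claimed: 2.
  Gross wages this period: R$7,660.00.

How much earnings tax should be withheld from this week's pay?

R$998.41

Earnings Tax: taxable = R$7,660.00 − 2×R$147.00 = R$7,366.00
  R$394.20 + 18.5% × (R$7,366.00 − R$4,100.00) = R$394.20 + 18.5% × R$3,266.00 = R$998.41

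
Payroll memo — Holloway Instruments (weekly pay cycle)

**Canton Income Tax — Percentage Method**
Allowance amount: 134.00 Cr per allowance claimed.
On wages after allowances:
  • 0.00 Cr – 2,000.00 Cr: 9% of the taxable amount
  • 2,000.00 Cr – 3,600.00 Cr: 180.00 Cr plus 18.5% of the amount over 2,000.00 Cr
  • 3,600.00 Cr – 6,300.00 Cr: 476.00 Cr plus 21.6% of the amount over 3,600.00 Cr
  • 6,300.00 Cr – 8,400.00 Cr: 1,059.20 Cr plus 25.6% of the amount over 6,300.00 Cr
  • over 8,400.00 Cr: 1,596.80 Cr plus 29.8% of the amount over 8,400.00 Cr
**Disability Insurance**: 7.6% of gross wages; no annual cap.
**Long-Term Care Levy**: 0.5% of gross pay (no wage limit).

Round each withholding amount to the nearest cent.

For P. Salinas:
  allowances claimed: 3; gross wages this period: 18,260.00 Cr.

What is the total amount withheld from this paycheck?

Canton Income Tax: taxable = 18,260.00 Cr − 3×134.00 Cr = 17,858.00 Cr
  1,596.80 Cr + 29.8% × (17,858.00 Cr − 8,400.00 Cr) = 1,596.80 Cr + 29.8% × 9,458.00 Cr = 4,415.28 Cr
Disability Insurance: 7.6% × 18,260.00 Cr = 1,387.76 Cr
Long-Term Care Levy: 0.5% × 18,260.00 Cr = 91.30 Cr
Total: 4,415.28 Cr + 1,387.76 Cr + 91.30 Cr = 5,894.34 Cr

5,894.34 Cr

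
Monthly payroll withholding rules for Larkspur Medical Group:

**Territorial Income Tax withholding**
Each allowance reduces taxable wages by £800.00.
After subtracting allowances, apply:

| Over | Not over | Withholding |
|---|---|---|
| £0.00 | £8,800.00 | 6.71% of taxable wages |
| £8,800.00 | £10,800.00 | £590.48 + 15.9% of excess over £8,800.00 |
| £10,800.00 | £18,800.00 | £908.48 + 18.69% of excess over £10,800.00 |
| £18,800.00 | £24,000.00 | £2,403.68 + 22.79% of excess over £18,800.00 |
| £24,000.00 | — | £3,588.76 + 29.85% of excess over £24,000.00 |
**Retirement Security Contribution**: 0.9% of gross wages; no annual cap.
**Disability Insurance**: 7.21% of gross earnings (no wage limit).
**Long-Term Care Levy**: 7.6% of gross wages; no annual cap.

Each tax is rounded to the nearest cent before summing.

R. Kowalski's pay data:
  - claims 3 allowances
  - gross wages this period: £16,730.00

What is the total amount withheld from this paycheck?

Territorial Income Tax: taxable = £16,730.00 − 3×£800.00 = £14,330.00
  £908.48 + 18.69% × (£14,330.00 − £10,800.00) = £908.48 + 18.69% × £3,530.00 = £1,568.24
Retirement Security Contribution: 0.9% × £16,730.00 = £150.57
Disability Insurance: 7.21% × £16,730.00 = £1,206.23
Long-Term Care Levy: 7.6% × £16,730.00 = £1,271.48
Total: £1,568.24 + £150.57 + £1,206.23 + £1,271.48 = £4,196.52

£4,196.52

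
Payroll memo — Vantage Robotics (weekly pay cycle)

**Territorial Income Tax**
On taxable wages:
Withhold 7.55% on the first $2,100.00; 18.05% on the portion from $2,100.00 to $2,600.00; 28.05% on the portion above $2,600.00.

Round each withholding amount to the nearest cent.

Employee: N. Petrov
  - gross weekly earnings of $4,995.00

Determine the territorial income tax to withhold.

$920.60

Territorial Income Tax: taxable = $4,995.00
  $248.80 + 28.05% × ($4,995.00 − $2,600.00) = $248.80 + 28.05% × $2,395.00 = $920.60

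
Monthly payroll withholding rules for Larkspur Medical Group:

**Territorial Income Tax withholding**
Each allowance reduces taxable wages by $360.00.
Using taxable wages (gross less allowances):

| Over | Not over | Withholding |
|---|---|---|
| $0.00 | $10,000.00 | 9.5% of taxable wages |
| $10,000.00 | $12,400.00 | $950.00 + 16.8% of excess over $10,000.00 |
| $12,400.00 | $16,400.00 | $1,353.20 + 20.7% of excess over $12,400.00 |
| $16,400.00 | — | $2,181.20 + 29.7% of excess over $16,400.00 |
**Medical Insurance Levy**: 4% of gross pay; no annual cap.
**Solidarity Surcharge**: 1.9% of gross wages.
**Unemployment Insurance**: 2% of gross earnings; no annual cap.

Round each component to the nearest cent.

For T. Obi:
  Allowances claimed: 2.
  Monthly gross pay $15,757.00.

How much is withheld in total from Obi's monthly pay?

$3,143.86

Territorial Income Tax: taxable = $15,757.00 − 2×$360.00 = $15,037.00
  $1,353.20 + 20.7% × ($15,037.00 − $12,400.00) = $1,353.20 + 20.7% × $2,637.00 = $1,899.06
Medical Insurance Levy: 4% × $15,757.00 = $630.28
Solidarity Surcharge: 1.9% × $15,757.00 = $299.38
Unemployment Insurance: 2% × $15,757.00 = $315.14
Total: $1,899.06 + $630.28 + $299.38 + $315.14 = $3,143.86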